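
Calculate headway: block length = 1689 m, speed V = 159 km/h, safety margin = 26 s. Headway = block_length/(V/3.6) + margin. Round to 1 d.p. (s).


V = 159 / 3.6 = 44.1667 m/s
Block traversal time = 1689 / 44.1667 = 38.2415 s
Headway = 38.2415 + 26
Headway = 64.2 s

64.2


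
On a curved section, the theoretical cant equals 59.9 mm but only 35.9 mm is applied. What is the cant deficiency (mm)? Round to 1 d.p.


Cant deficiency = equilibrium cant - actual cant
CD = 59.9 - 35.9
CD = 24.0 mm

24.0


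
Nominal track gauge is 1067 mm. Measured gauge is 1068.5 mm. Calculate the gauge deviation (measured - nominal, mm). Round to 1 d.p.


Deviation = measured - nominal
Deviation = 1068.5 - 1067
Deviation = 1.5 mm

1.5


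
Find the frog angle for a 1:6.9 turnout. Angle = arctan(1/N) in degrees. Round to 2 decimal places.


1/N = 1/6.9 = 0.144928
angle = arctan(0.144928) = 0.143925 rad
angle = 0.143925 * 180/pi = 8.25 degrees

8.25


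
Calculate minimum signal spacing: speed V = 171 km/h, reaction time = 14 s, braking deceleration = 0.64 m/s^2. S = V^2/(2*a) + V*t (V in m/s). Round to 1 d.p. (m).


V = 171 / 3.6 = 47.5 m/s
Braking distance = 47.5^2 / (2*0.64) = 1762.6953 m
Sighting distance = 47.5 * 14 = 665.0 m
S = 1762.6953 + 665.0 = 2427.7 m

2427.7


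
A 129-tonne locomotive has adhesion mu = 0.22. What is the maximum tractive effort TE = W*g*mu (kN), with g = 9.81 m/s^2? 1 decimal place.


TE_max = W * g * mu
TE_max = 129 * 9.81 * 0.22
TE_max = 1265.49 * 0.22
TE_max = 278.4 kN

278.4


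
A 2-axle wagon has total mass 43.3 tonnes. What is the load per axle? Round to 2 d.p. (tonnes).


Load per axle = total weight / number of axles
Load = 43.3 / 2
Load = 21.65 tonnes

21.65


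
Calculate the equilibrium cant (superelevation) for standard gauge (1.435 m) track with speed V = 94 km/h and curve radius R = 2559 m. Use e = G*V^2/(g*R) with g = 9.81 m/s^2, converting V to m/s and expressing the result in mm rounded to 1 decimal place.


Convert speed: V = 94 / 3.6 = 26.1111 m/s
Apply formula: e = 1.435 * 26.1111^2 / (9.81 * 2559)
e = 1.435 * 681.7901 / 25103.79
e = 0.038973 m = 39.0 mm

39.0


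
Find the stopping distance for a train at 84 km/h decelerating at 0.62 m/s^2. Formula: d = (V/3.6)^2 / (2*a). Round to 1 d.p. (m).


Convert speed: V = 84 / 3.6 = 23.3333 m/s
V^2 = 544.4444
d = 544.4444 / (2 * 0.62)
d = 544.4444 / 1.24
d = 439.1 m

439.1


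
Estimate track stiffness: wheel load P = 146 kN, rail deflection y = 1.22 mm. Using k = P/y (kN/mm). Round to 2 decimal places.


Track stiffness k = P / y
k = 146 / 1.22
k = 119.67 kN/mm

119.67


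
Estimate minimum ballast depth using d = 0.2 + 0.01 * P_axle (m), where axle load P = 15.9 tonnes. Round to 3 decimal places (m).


d = 0.2 + 0.01 * 15.9
d = 0.2 + 0.159
d = 0.359 m

0.359


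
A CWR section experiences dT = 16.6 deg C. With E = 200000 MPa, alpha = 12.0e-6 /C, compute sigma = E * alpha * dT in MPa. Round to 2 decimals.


sigma = E * alpha * dT
sigma = 200000 * 12.0e-6 * 16.6
sigma = 2.4 * 16.6
sigma = 39.84 MPa

39.84


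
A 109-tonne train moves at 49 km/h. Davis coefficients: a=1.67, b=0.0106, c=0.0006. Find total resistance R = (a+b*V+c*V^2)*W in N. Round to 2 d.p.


b*V = 0.0106 * 49 = 0.5194
c*V^2 = 0.0006 * 2401 = 1.4406
R_per_t = 1.67 + 0.5194 + 1.4406 = 3.63 N/t
R_total = 3.63 * 109 = 395.67 N

395.67


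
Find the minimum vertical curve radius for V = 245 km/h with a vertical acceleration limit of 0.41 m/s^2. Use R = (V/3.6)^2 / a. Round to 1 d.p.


Convert speed: V = 245 / 3.6 = 68.0556 m/s
V^2 = 4631.5586 m^2/s^2
R_v = 4631.5586 / 0.41
R_v = 11296.5 m

11296.5


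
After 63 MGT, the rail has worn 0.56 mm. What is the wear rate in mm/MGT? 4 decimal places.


Wear rate = total wear / cumulative tonnage
Rate = 0.56 / 63
Rate = 0.0089 mm/MGT

0.0089


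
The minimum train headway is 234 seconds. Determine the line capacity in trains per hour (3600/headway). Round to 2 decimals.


Capacity = 3600 / headway
Capacity = 3600 / 234
Capacity = 15.38 trains/hour

15.38


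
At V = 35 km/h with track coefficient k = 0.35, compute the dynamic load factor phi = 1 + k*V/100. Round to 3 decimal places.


phi = 1 + k * V / 100
phi = 1 + 0.35 * 35 / 100
phi = 1 + 0.1225
phi = 1.123

1.123


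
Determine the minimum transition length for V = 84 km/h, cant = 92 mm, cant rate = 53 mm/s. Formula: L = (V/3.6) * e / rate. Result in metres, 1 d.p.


Convert speed: V = 84 / 3.6 = 23.3333 m/s
L = 23.3333 * 92 / 53
L = 2146.6667 / 53
L = 40.5 m

40.5


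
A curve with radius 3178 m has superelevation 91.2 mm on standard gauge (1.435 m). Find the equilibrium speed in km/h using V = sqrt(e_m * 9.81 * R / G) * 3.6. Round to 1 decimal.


Convert cant: e = 91.2 mm = 0.0912 m
V_ms = sqrt(0.0912 * 9.81 * 3178 / 1.435)
V_ms = sqrt(1981.371161) = 44.5126 m/s
V = 44.5126 * 3.6 = 160.2 km/h

160.2


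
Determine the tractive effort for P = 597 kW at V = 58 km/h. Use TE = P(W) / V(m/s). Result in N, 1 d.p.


Convert: P = 597 kW = 597000 W
V = 58 / 3.6 = 16.1111 m/s
TE = 597000 / 16.1111
TE = 37055.2 N

37055.2


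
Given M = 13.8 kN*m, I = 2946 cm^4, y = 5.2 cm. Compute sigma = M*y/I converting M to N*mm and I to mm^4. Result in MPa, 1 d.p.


Convert units:
M = 13.8 kN*m = 13800000 N*mm
y = 5.2 cm = 52 mm
I = 2946 cm^4 = 29460000 mm^4
sigma = 13800000 * 52 / 29460000
sigma = 24.4 MPa

24.4


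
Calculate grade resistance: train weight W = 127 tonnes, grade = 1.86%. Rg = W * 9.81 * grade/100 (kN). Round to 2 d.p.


Rg = W * 9.81 * grade / 100
Rg = 127 * 9.81 * 1.86 / 100
Rg = 1245.87 * 0.0186
Rg = 23.17 kN

23.17


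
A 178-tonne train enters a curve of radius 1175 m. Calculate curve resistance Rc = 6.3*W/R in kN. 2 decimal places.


Rc = 6.3 * W / R
Rc = 6.3 * 178 / 1175
Rc = 1121.4 / 1175
Rc = 0.95 kN

0.95


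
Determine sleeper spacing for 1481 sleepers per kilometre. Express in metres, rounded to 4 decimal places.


Spacing = 1000 m / number of sleepers
Spacing = 1000 / 1481
Spacing = 0.6752 m

0.6752


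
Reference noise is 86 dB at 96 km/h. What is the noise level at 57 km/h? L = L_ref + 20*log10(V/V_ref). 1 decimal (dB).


V/V_ref = 57 / 96 = 0.59375
log10(0.59375) = -0.226396
20 * -0.226396 = -4.5279
L = 86 + -4.5279 = 81.5 dB

81.5


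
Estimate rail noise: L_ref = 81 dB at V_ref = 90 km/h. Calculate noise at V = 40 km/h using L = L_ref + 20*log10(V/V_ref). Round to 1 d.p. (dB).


V/V_ref = 40 / 90 = 0.444444
log10(0.444444) = -0.352183
20 * -0.352183 = -7.0437
L = 81 + -7.0437 = 74.0 dB

74.0


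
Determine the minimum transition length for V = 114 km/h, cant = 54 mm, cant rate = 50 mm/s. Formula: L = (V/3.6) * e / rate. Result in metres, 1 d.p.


Convert speed: V = 114 / 3.6 = 31.6667 m/s
L = 31.6667 * 54 / 50
L = 1710.0 / 50
L = 34.2 m

34.2


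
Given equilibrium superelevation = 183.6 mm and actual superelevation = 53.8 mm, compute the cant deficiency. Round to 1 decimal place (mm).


Cant deficiency = equilibrium cant - actual cant
CD = 183.6 - 53.8
CD = 129.8 mm

129.8


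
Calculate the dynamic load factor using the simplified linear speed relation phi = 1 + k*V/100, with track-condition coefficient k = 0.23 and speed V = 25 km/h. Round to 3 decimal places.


phi = 1 + k * V / 100
phi = 1 + 0.23 * 25 / 100
phi = 1 + 0.0575
phi = 1.058

1.058


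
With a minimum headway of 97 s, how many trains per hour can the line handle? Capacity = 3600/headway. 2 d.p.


Capacity = 3600 / headway
Capacity = 3600 / 97
Capacity = 37.11 trains/hour

37.11


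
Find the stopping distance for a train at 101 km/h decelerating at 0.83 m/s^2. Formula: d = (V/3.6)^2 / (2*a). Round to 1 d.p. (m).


Convert speed: V = 101 / 3.6 = 28.0556 m/s
V^2 = 787.1142
d = 787.1142 / (2 * 0.83)
d = 787.1142 / 1.66
d = 474.2 m

474.2


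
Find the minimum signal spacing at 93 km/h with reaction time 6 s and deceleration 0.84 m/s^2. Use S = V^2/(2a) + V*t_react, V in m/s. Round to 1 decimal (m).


V = 93 / 3.6 = 25.8333 m/s
Braking distance = 25.8333^2 / (2*0.84) = 397.2388 m
Sighting distance = 25.8333 * 6 = 155.0 m
S = 397.2388 + 155.0 = 552.2 m

552.2


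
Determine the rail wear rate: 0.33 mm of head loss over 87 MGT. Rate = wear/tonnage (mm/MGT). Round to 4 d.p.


Wear rate = total wear / cumulative tonnage
Rate = 0.33 / 87
Rate = 0.0038 mm/MGT

0.0038


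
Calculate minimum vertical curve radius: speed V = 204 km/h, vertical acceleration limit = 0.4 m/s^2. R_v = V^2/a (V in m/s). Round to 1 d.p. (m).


Convert speed: V = 204 / 3.6 = 56.6667 m/s
V^2 = 3211.1111 m^2/s^2
R_v = 3211.1111 / 0.4
R_v = 8027.8 m

8027.8


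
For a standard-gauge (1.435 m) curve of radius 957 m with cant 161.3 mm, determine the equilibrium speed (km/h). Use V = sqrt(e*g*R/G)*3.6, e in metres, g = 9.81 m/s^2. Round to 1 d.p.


Convert cant: e = 161.3 mm = 0.1613 m
V_ms = sqrt(0.1613 * 9.81 * 957 / 1.435)
V_ms = sqrt(1055.269562) = 32.4849 m/s
V = 32.4849 * 3.6 = 116.9 km/h

116.9


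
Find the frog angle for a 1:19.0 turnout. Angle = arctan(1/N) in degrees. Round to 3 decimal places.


1/N = 1/19.0 = 0.052632
angle = arctan(0.052632) = 0.052583 rad
angle = 0.052583 * 180/pi = 3.013 degrees

3.013


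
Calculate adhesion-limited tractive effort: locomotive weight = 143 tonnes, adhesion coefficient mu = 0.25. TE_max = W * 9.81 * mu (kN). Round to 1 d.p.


TE_max = W * g * mu
TE_max = 143 * 9.81 * 0.25
TE_max = 1402.83 * 0.25
TE_max = 350.7 kN

350.7


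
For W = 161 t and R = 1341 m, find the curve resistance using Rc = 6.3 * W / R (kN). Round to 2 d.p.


Rc = 6.3 * W / R
Rc = 6.3 * 161 / 1341
Rc = 1014.3 / 1341
Rc = 0.76 kN

0.76


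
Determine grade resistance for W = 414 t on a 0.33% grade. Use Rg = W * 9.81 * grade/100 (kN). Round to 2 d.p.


Rg = W * 9.81 * grade / 100
Rg = 414 * 9.81 * 0.33 / 100
Rg = 4061.34 * 0.0033
Rg = 13.40 kN

13.40


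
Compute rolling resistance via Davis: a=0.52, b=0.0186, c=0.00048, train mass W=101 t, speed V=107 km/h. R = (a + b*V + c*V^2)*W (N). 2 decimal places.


b*V = 0.0186 * 107 = 1.9902
c*V^2 = 0.00048 * 11449 = 5.49552
R_per_t = 0.52 + 1.9902 + 5.49552 = 8.00572 N/t
R_total = 8.00572 * 101 = 808.58 N

808.58


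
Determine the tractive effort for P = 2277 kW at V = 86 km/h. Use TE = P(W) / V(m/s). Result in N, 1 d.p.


Convert: P = 2277 kW = 2277000 W
V = 86 / 3.6 = 23.8889 m/s
TE = 2277000 / 23.8889
TE = 95316.3 N

95316.3


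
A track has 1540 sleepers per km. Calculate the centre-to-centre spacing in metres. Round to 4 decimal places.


Spacing = 1000 m / number of sleepers
Spacing = 1000 / 1540
Spacing = 0.6494 m

0.6494


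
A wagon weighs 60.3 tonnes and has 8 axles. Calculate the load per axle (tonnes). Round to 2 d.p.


Load per axle = total weight / number of axles
Load = 60.3 / 8
Load = 7.54 tonnes

7.54


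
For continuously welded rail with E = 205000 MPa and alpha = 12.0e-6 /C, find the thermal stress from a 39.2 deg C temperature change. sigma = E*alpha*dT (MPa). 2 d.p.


sigma = E * alpha * dT
sigma = 205000 * 12.0e-6 * 39.2
sigma = 2.46 * 39.2
sigma = 96.43 MPa

96.43


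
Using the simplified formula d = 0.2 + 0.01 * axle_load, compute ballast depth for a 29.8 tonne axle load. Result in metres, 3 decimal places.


d = 0.2 + 0.01 * 29.8
d = 0.2 + 0.298
d = 0.498 m

0.498


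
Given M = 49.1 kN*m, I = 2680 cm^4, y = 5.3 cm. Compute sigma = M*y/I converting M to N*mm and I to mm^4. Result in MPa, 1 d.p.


Convert units:
M = 49.1 kN*m = 49100000 N*mm
y = 5.3 cm = 53 mm
I = 2680 cm^4 = 26800000 mm^4
sigma = 49100000 * 53 / 26800000
sigma = 97.1 MPa

97.1


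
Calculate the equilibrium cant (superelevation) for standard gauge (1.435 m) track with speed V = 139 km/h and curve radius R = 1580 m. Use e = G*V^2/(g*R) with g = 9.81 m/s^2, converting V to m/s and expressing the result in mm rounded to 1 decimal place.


Convert speed: V = 139 / 3.6 = 38.6111 m/s
Apply formula: e = 1.435 * 38.6111^2 / (9.81 * 1580)
e = 1.435 * 1490.8179 / 15499.8
e = 0.138023 m = 138.0 mm

138.0


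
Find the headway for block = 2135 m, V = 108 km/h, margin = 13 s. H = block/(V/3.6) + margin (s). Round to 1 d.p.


V = 108 / 3.6 = 30.0 m/s
Block traversal time = 2135 / 30.0 = 71.1667 s
Headway = 71.1667 + 13
Headway = 84.2 s

84.2


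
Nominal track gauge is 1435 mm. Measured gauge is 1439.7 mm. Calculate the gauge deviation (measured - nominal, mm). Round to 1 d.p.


Deviation = measured - nominal
Deviation = 1439.7 - 1435
Deviation = 4.7 mm

4.7


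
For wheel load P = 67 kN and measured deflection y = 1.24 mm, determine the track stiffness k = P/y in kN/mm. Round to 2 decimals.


Track stiffness k = P / y
k = 67 / 1.24
k = 54.03 kN/mm

54.03


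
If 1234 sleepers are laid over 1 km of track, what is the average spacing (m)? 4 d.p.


Spacing = 1000 m / number of sleepers
Spacing = 1000 / 1234
Spacing = 0.8104 m

0.8104


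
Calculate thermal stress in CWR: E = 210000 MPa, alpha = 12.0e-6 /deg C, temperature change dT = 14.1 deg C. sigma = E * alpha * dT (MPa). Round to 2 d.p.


sigma = E * alpha * dT
sigma = 210000 * 12.0e-6 * 14.1
sigma = 2.52 * 14.1
sigma = 35.53 MPa

35.53


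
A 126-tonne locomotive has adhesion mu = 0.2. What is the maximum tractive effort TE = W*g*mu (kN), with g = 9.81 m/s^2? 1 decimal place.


TE_max = W * g * mu
TE_max = 126 * 9.81 * 0.2
TE_max = 1236.06 * 0.2
TE_max = 247.2 kN

247.2


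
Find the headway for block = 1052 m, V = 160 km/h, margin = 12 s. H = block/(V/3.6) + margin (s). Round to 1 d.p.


V = 160 / 3.6 = 44.4444 m/s
Block traversal time = 1052 / 44.4444 = 23.67 s
Headway = 23.67 + 12
Headway = 35.7 s

35.7


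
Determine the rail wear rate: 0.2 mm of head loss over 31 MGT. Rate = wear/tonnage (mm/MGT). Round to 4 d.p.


Wear rate = total wear / cumulative tonnage
Rate = 0.2 / 31
Rate = 0.0065 mm/MGT

0.0065


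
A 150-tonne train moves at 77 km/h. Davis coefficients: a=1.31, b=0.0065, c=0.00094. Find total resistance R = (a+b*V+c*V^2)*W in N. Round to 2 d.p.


b*V = 0.0065 * 77 = 0.5005
c*V^2 = 0.00094 * 5929 = 5.57326
R_per_t = 1.31 + 0.5005 + 5.57326 = 7.38376 N/t
R_total = 7.38376 * 150 = 1107.56 N

1107.56


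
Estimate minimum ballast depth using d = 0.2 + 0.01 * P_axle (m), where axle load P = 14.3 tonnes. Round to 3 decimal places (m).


d = 0.2 + 0.01 * 14.3
d = 0.2 + 0.143
d = 0.343 m

0.343


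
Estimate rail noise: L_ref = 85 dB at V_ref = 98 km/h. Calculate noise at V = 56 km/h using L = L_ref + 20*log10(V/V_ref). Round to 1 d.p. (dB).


V/V_ref = 56 / 98 = 0.571429
log10(0.571429) = -0.243038
20 * -0.243038 = -4.8608
L = 85 + -4.8608 = 80.1 dB

80.1


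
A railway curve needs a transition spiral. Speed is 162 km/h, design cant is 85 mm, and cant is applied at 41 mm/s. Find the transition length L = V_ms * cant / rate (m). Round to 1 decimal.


Convert speed: V = 162 / 3.6 = 45.0 m/s
L = 45.0 * 85 / 41
L = 3825.0 / 41
L = 93.3 m

93.3


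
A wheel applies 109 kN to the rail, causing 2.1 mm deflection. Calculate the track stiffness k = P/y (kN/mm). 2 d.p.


Track stiffness k = P / y
k = 109 / 2.1
k = 51.90 kN/mm

51.90


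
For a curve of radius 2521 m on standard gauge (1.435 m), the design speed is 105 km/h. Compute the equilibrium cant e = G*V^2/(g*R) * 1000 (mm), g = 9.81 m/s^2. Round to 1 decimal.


Convert speed: V = 105 / 3.6 = 29.1667 m/s
Apply formula: e = 1.435 * 29.1667^2 / (9.81 * 2521)
e = 1.435 * 850.6944 / 24731.01
e = 0.049361 m = 49.4 mm

49.4


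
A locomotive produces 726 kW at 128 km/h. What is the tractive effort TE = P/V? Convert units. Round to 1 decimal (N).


Convert: P = 726 kW = 726000 W
V = 128 / 3.6 = 35.5556 m/s
TE = 726000 / 35.5556
TE = 20418.8 N

20418.8


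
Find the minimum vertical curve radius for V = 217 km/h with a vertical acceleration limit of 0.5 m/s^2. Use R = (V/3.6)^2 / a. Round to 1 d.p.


Convert speed: V = 217 / 3.6 = 60.2778 m/s
V^2 = 3633.4105 m^2/s^2
R_v = 3633.4105 / 0.5
R_v = 7266.8 m

7266.8


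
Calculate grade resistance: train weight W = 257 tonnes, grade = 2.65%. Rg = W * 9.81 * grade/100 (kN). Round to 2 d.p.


Rg = W * 9.81 * grade / 100
Rg = 257 * 9.81 * 2.65 / 100
Rg = 2521.17 * 0.0265
Rg = 66.81 kN

66.81


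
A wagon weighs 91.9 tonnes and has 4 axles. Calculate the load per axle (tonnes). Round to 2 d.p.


Load per axle = total weight / number of axles
Load = 91.9 / 4
Load = 22.98 tonnes

22.98


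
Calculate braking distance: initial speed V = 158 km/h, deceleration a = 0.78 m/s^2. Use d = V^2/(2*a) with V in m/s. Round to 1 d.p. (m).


Convert speed: V = 158 / 3.6 = 43.8889 m/s
V^2 = 1926.2346
d = 1926.2346 / (2 * 0.78)
d = 1926.2346 / 1.56
d = 1234.8 m

1234.8


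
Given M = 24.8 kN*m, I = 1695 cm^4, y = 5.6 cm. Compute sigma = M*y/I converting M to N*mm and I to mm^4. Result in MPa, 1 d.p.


Convert units:
M = 24.8 kN*m = 24800000 N*mm
y = 5.6 cm = 56 mm
I = 1695 cm^4 = 16950000 mm^4
sigma = 24800000 * 56 / 16950000
sigma = 81.9 MPa

81.9


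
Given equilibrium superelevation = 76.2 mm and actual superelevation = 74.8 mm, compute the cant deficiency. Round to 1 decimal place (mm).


Cant deficiency = equilibrium cant - actual cant
CD = 76.2 - 74.8
CD = 1.4 mm

1.4


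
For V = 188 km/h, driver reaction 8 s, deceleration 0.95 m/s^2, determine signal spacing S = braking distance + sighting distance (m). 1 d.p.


V = 188 / 3.6 = 52.2222 m/s
Braking distance = 52.2222^2 / (2*0.95) = 1435.3476 m
Sighting distance = 52.2222 * 8 = 417.7778 m
S = 1435.3476 + 417.7778 = 1853.1 m

1853.1


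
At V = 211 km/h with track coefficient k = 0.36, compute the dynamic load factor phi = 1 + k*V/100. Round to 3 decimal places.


phi = 1 + k * V / 100
phi = 1 + 0.36 * 211 / 100
phi = 1 + 0.7596
phi = 1.760

1.760


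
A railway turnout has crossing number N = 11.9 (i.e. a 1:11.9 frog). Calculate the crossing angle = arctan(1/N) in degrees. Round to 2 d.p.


1/N = 1/11.9 = 0.084034
angle = arctan(0.084034) = 0.083837 rad
angle = 0.083837 * 180/pi = 4.80 degrees

4.80


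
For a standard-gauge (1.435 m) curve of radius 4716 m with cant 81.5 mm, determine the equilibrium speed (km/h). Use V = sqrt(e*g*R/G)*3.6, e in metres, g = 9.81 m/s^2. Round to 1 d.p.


Convert cant: e = 81.5 mm = 0.0815 m
V_ms = sqrt(0.0815 * 9.81 * 4716 / 1.435)
V_ms = sqrt(2627.53501) = 51.2595 m/s
V = 51.2595 * 3.6 = 184.5 km/h

184.5


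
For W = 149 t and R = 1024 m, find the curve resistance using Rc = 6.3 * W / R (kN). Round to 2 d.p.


Rc = 6.3 * W / R
Rc = 6.3 * 149 / 1024
Rc = 938.7 / 1024
Rc = 0.92 kN

0.92


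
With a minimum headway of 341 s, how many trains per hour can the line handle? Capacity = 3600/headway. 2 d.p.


Capacity = 3600 / headway
Capacity = 3600 / 341
Capacity = 10.56 trains/hour

10.56


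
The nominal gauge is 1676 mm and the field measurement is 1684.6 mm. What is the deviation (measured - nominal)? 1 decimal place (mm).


Deviation = measured - nominal
Deviation = 1684.6 - 1676
Deviation = 8.6 mm

8.6


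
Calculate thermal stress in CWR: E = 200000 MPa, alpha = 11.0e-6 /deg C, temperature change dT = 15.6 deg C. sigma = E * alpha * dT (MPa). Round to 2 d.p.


sigma = E * alpha * dT
sigma = 200000 * 11.0e-6 * 15.6
sigma = 2.2 * 15.6
sigma = 34.32 MPa

34.32


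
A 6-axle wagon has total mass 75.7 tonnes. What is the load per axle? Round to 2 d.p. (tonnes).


Load per axle = total weight / number of axles
Load = 75.7 / 6
Load = 12.62 tonnes

12.62


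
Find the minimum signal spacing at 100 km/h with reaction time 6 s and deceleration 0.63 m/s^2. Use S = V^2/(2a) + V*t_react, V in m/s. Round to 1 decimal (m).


V = 100 / 3.6 = 27.7778 m/s
Braking distance = 27.7778^2 / (2*0.63) = 612.3849 m
Sighting distance = 27.7778 * 6 = 166.6667 m
S = 612.3849 + 166.6667 = 779.1 m

779.1


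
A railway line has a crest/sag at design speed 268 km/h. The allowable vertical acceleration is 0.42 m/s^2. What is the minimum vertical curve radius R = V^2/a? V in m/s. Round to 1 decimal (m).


Convert speed: V = 268 / 3.6 = 74.4444 m/s
V^2 = 5541.9753 m^2/s^2
R_v = 5541.9753 / 0.42
R_v = 13195.2 m

13195.2


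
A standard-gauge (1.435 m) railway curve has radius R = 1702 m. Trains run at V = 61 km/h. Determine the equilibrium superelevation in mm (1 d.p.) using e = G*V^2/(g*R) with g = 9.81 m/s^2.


Convert speed: V = 61 / 3.6 = 16.9444 m/s
Apply formula: e = 1.435 * 16.9444^2 / (9.81 * 1702)
e = 1.435 * 287.1142 / 16696.62
e = 0.024676 m = 24.7 mm

24.7


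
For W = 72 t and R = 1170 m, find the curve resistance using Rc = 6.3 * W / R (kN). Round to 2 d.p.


Rc = 6.3 * W / R
Rc = 6.3 * 72 / 1170
Rc = 453.6 / 1170
Rc = 0.39 kN

0.39


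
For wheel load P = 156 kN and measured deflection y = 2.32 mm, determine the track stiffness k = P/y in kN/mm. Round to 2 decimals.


Track stiffness k = P / y
k = 156 / 2.32
k = 67.24 kN/mm

67.24


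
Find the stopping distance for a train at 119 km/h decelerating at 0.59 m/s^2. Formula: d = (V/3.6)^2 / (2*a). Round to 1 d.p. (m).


Convert speed: V = 119 / 3.6 = 33.0556 m/s
V^2 = 1092.6698
d = 1092.6698 / (2 * 0.59)
d = 1092.6698 / 1.18
d = 926.0 m

926.0


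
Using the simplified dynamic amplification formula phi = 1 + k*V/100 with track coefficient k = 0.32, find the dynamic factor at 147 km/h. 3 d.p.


phi = 1 + k * V / 100
phi = 1 + 0.32 * 147 / 100
phi = 1 + 0.4704
phi = 1.470

1.470


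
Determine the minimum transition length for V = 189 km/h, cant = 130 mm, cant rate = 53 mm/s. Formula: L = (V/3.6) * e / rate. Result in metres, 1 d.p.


Convert speed: V = 189 / 3.6 = 52.5 m/s
L = 52.5 * 130 / 53
L = 6825.0 / 53
L = 128.8 m

128.8


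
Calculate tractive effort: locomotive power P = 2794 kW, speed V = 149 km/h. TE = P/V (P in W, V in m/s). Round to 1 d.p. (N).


Convert: P = 2794 kW = 2794000 W
V = 149 / 3.6 = 41.3889 m/s
TE = 2794000 / 41.3889
TE = 67506.0 N

67506.0


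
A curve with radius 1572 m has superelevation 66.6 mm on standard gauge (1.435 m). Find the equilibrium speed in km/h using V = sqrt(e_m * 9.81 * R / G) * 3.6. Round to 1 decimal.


Convert cant: e = 66.6 mm = 0.0666 m
V_ms = sqrt(0.0666 * 9.81 * 1572 / 1.435)
V_ms = sqrt(715.721193) = 26.753 m/s
V = 26.753 * 3.6 = 96.3 km/h

96.3


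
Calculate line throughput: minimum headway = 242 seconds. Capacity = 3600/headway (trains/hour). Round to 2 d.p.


Capacity = 3600 / headway
Capacity = 3600 / 242
Capacity = 14.88 trains/hour

14.88


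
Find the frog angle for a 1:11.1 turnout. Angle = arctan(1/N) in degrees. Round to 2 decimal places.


1/N = 1/11.1 = 0.09009
angle = arctan(0.09009) = 0.089848 rad
angle = 0.089848 * 180/pi = 5.15 degrees

5.15


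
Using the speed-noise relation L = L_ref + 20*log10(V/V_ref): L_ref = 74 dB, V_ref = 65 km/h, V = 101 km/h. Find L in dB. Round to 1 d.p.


V/V_ref = 101 / 65 = 1.553846
log10(1.553846) = 0.191408
20 * 0.191408 = 3.8282
L = 74 + 3.8282 = 77.8 dB

77.8


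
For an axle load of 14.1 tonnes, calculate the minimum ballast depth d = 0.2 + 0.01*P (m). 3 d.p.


d = 0.2 + 0.01 * 14.1
d = 0.2 + 0.141
d = 0.341 m

0.341


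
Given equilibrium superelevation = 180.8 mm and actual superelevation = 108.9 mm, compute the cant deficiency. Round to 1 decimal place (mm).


Cant deficiency = equilibrium cant - actual cant
CD = 180.8 - 108.9
CD = 71.9 mm

71.9


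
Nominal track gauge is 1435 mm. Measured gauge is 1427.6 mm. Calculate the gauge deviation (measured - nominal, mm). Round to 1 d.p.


Deviation = measured - nominal
Deviation = 1427.6 - 1435
Deviation = -7.4 mm

-7.4


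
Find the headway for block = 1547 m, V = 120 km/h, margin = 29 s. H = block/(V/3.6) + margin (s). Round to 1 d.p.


V = 120 / 3.6 = 33.3333 m/s
Block traversal time = 1547 / 33.3333 = 46.41 s
Headway = 46.41 + 29
Headway = 75.4 s

75.4


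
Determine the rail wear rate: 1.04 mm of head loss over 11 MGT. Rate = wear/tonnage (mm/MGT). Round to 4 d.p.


Wear rate = total wear / cumulative tonnage
Rate = 1.04 / 11
Rate = 0.0945 mm/MGT

0.0945


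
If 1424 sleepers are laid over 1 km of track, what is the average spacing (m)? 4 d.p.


Spacing = 1000 m / number of sleepers
Spacing = 1000 / 1424
Spacing = 0.7022 m

0.7022


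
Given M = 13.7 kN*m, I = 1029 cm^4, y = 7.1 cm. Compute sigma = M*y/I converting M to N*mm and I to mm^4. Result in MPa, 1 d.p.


Convert units:
M = 13.7 kN*m = 13700000 N*mm
y = 7.1 cm = 71 mm
I = 1029 cm^4 = 10290000 mm^4
sigma = 13700000 * 71 / 10290000
sigma = 94.5 MPa

94.5


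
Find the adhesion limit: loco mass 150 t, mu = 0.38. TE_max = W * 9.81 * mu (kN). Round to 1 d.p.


TE_max = W * g * mu
TE_max = 150 * 9.81 * 0.38
TE_max = 1471.5 * 0.38
TE_max = 559.2 kN

559.2


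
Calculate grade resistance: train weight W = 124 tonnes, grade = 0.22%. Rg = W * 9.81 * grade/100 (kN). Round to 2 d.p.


Rg = W * 9.81 * grade / 100
Rg = 124 * 9.81 * 0.22 / 100
Rg = 1216.44 * 0.0022
Rg = 2.68 kN

2.68


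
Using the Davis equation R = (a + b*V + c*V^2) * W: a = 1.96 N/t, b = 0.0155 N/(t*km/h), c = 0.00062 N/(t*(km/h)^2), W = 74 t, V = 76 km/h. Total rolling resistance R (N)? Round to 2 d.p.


b*V = 0.0155 * 76 = 1.178
c*V^2 = 0.00062 * 5776 = 3.58112
R_per_t = 1.96 + 1.178 + 3.58112 = 6.71912 N/t
R_total = 6.71912 * 74 = 497.21 N

497.21


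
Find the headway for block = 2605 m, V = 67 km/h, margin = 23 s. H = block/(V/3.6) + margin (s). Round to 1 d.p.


V = 67 / 3.6 = 18.6111 m/s
Block traversal time = 2605 / 18.6111 = 139.9701 s
Headway = 139.9701 + 23
Headway = 163.0 s

163.0


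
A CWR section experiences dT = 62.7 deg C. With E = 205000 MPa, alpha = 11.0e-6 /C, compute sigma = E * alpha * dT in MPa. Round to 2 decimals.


sigma = E * alpha * dT
sigma = 205000 * 11.0e-6 * 62.7
sigma = 2.255 * 62.7
sigma = 141.39 MPa

141.39


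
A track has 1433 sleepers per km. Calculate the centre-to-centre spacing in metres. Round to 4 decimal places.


Spacing = 1000 m / number of sleepers
Spacing = 1000 / 1433
Spacing = 0.6978 m

0.6978


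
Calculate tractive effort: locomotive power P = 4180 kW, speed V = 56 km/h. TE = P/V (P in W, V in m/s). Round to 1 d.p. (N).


Convert: P = 4180 kW = 4180000 W
V = 56 / 3.6 = 15.5556 m/s
TE = 4180000 / 15.5556
TE = 268714.3 N

268714.3


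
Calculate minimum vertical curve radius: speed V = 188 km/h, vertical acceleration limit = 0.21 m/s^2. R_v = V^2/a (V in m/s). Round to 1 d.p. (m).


Convert speed: V = 188 / 3.6 = 52.2222 m/s
V^2 = 2727.1605 m^2/s^2
R_v = 2727.1605 / 0.21
R_v = 12986.5 m

12986.5


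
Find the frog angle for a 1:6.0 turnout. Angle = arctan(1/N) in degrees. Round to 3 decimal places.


1/N = 1/6.0 = 0.166667
angle = arctan(0.166667) = 0.165149 rad
angle = 0.165149 * 180/pi = 9.462 degrees

9.462


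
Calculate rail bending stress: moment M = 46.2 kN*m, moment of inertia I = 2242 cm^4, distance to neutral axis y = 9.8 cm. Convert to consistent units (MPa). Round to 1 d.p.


Convert units:
M = 46.2 kN*m = 46200000 N*mm
y = 9.8 cm = 98 mm
I = 2242 cm^4 = 22420000 mm^4
sigma = 46200000 * 98 / 22420000
sigma = 201.9 MPa

201.9


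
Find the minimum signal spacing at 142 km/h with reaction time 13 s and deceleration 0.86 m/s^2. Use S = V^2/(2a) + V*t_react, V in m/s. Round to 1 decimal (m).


V = 142 / 3.6 = 39.4444 m/s
Braking distance = 39.4444^2 / (2*0.86) = 904.5722 m
Sighting distance = 39.4444 * 13 = 512.7778 m
S = 904.5722 + 512.7778 = 1417.3 m

1417.3


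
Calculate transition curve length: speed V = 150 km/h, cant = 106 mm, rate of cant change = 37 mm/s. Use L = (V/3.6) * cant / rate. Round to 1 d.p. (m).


Convert speed: V = 150 / 3.6 = 41.6667 m/s
L = 41.6667 * 106 / 37
L = 4416.6667 / 37
L = 119.4 m

119.4


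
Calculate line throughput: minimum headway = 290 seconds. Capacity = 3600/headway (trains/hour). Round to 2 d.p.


Capacity = 3600 / headway
Capacity = 3600 / 290
Capacity = 12.41 trains/hour

12.41


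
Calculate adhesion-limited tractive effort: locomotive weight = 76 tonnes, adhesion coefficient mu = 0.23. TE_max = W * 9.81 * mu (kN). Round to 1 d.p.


TE_max = W * g * mu
TE_max = 76 * 9.81 * 0.23
TE_max = 745.56 * 0.23
TE_max = 171.5 kN

171.5


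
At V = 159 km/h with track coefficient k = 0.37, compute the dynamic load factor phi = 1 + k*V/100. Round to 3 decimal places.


phi = 1 + k * V / 100
phi = 1 + 0.37 * 159 / 100
phi = 1 + 0.5883
phi = 1.588

1.588


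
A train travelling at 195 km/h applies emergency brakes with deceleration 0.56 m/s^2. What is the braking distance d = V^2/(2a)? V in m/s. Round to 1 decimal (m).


Convert speed: V = 195 / 3.6 = 54.1667 m/s
V^2 = 2934.0278
d = 2934.0278 / (2 * 0.56)
d = 2934.0278 / 1.12
d = 2619.7 m

2619.7


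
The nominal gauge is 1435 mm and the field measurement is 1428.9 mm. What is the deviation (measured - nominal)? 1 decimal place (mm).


Deviation = measured - nominal
Deviation = 1428.9 - 1435
Deviation = -6.1 mm

-6.1


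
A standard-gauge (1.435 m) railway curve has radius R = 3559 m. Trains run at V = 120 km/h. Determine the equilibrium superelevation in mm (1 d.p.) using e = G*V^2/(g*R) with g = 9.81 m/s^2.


Convert speed: V = 120 / 3.6 = 33.3333 m/s
Apply formula: e = 1.435 * 33.3333^2 / (9.81 * 3559)
e = 1.435 * 1111.1111 / 34913.79
e = 0.045668 m = 45.7 mm

45.7


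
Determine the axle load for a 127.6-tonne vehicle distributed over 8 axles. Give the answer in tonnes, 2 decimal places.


Load per axle = total weight / number of axles
Load = 127.6 / 8
Load = 15.95 tonnes

15.95


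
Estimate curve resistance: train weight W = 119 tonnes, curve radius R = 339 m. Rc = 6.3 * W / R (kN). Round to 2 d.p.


Rc = 6.3 * W / R
Rc = 6.3 * 119 / 339
Rc = 749.7 / 339
Rc = 2.21 kN

2.21


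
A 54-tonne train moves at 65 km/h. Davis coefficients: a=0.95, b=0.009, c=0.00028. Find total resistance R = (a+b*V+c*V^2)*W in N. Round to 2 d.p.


b*V = 0.009 * 65 = 0.585
c*V^2 = 0.00028 * 4225 = 1.183
R_per_t = 0.95 + 0.585 + 1.183 = 2.718 N/t
R_total = 2.718 * 54 = 146.77 N

146.77


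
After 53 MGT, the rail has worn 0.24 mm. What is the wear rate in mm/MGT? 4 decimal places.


Wear rate = total wear / cumulative tonnage
Rate = 0.24 / 53
Rate = 0.0045 mm/MGT

0.0045


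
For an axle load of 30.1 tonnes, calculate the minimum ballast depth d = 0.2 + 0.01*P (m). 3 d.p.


d = 0.2 + 0.01 * 30.1
d = 0.2 + 0.301
d = 0.501 m

0.501


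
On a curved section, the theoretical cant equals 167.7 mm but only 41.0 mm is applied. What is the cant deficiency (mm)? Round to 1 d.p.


Cant deficiency = equilibrium cant - actual cant
CD = 167.7 - 41.0
CD = 126.7 mm

126.7


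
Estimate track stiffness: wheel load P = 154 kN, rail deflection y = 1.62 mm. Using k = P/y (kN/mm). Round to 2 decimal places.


Track stiffness k = P / y
k = 154 / 1.62
k = 95.06 kN/mm

95.06


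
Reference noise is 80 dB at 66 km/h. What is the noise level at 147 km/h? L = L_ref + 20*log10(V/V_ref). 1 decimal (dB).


V/V_ref = 147 / 66 = 2.227273
log10(2.227273) = 0.347773
20 * 0.347773 = 6.9555
L = 80 + 6.9555 = 87.0 dB

87.0


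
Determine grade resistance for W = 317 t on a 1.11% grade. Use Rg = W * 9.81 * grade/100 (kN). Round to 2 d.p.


Rg = W * 9.81 * grade / 100
Rg = 317 * 9.81 * 1.11 / 100
Rg = 3109.77 * 0.0111
Rg = 34.52 kN

34.52


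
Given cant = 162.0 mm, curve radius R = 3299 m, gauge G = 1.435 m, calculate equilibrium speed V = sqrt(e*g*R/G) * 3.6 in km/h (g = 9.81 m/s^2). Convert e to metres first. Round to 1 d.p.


Convert cant: e = 162.0 mm = 0.1620 m
V_ms = sqrt(0.1620 * 9.81 * 3299 / 1.435)
V_ms = sqrt(3653.544794) = 60.4446 m/s
V = 60.4446 * 3.6 = 217.6 km/h

217.6


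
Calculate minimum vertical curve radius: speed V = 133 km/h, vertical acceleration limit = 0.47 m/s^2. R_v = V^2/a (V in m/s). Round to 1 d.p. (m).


Convert speed: V = 133 / 3.6 = 36.9444 m/s
V^2 = 1364.892 m^2/s^2
R_v = 1364.892 / 0.47
R_v = 2904.0 m

2904.0


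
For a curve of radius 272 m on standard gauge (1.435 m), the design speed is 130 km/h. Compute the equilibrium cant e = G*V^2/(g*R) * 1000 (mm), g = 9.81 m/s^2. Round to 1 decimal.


Convert speed: V = 130 / 3.6 = 36.1111 m/s
Apply formula: e = 1.435 * 36.1111^2 / (9.81 * 272)
e = 1.435 * 1304.0123 / 2668.32
e = 0.701287 m = 701.3 mm

701.3


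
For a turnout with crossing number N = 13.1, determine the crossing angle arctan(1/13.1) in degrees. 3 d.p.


1/N = 1/13.1 = 0.076336
angle = arctan(0.076336) = 0.076188 rad
angle = 0.076188 * 180/pi = 4.365 degrees

4.365


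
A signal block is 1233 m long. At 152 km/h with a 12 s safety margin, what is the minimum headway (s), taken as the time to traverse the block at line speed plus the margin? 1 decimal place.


V = 152 / 3.6 = 42.2222 m/s
Block traversal time = 1233 / 42.2222 = 29.2026 s
Headway = 29.2026 + 12
Headway = 41.2 s

41.2


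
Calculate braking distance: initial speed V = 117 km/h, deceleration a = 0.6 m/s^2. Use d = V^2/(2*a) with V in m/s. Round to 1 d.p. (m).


Convert speed: V = 117 / 3.6 = 32.5 m/s
V^2 = 1056.25
d = 1056.25 / (2 * 0.6)
d = 1056.25 / 1.2
d = 880.2 m

880.2


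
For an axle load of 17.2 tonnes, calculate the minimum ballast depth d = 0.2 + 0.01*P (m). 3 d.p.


d = 0.2 + 0.01 * 17.2
d = 0.2 + 0.172
d = 0.372 m

0.372


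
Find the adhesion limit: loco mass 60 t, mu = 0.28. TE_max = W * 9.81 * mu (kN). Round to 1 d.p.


TE_max = W * g * mu
TE_max = 60 * 9.81 * 0.28
TE_max = 588.6 * 0.28
TE_max = 164.8 kN

164.8


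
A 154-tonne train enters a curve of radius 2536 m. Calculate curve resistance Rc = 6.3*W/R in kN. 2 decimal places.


Rc = 6.3 * W / R
Rc = 6.3 * 154 / 2536
Rc = 970.2 / 2536
Rc = 0.38 kN

0.38


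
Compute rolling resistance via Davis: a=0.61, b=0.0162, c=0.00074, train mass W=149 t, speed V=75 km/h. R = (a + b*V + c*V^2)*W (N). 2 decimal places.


b*V = 0.0162 * 75 = 1.215
c*V^2 = 0.00074 * 5625 = 4.1625
R_per_t = 0.61 + 1.215 + 4.1625 = 5.9875 N/t
R_total = 5.9875 * 149 = 892.14 N

892.14


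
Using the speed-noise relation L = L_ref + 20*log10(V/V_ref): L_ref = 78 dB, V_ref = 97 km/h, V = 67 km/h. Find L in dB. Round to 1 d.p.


V/V_ref = 67 / 97 = 0.690722
log10(0.690722) = -0.160697
20 * -0.160697 = -3.2139
L = 78 + -3.2139 = 74.8 dB

74.8


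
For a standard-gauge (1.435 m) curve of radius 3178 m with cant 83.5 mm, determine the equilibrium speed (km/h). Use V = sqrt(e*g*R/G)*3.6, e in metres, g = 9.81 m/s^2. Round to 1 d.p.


Convert cant: e = 83.5 mm = 0.0835 m
V_ms = sqrt(0.0835 * 9.81 * 3178 / 1.435)
V_ms = sqrt(1814.084341) = 42.5921 m/s
V = 42.5921 * 3.6 = 153.3 km/h

153.3


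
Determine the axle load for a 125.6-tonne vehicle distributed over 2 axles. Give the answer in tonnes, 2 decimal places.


Load per axle = total weight / number of axles
Load = 125.6 / 2
Load = 62.80 tonnes

62.80


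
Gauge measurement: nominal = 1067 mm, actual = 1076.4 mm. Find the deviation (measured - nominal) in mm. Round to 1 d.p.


Deviation = measured - nominal
Deviation = 1076.4 - 1067
Deviation = 9.4 mm

9.4


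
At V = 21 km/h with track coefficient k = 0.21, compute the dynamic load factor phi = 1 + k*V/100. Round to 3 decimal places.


phi = 1 + k * V / 100
phi = 1 + 0.21 * 21 / 100
phi = 1 + 0.0441
phi = 1.044

1.044


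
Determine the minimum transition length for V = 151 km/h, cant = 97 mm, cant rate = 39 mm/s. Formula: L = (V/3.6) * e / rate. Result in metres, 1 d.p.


Convert speed: V = 151 / 3.6 = 41.9444 m/s
L = 41.9444 * 97 / 39
L = 4068.6111 / 39
L = 104.3 m

104.3


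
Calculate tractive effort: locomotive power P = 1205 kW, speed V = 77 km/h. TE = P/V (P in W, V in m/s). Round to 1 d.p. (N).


Convert: P = 1205 kW = 1205000 W
V = 77 / 3.6 = 21.3889 m/s
TE = 1205000 / 21.3889
TE = 56337.7 N

56337.7


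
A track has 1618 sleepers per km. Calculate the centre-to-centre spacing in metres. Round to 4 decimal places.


Spacing = 1000 m / number of sleepers
Spacing = 1000 / 1618
Spacing = 0.6180 m

0.6180


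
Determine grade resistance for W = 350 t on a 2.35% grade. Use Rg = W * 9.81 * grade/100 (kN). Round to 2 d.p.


Rg = W * 9.81 * grade / 100
Rg = 350 * 9.81 * 2.35 / 100
Rg = 3433.5 * 0.0235
Rg = 80.69 kN

80.69


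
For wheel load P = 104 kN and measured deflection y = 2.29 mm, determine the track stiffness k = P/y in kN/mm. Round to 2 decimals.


Track stiffness k = P / y
k = 104 / 2.29
k = 45.41 kN/mm

45.41


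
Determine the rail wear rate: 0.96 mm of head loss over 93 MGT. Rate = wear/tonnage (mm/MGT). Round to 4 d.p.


Wear rate = total wear / cumulative tonnage
Rate = 0.96 / 93
Rate = 0.0103 mm/MGT

0.0103


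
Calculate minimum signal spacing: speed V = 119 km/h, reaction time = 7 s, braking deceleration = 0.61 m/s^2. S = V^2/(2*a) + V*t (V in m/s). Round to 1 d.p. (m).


V = 119 / 3.6 = 33.0556 m/s
Braking distance = 33.0556^2 / (2*0.61) = 895.6309 m
Sighting distance = 33.0556 * 7 = 231.3889 m
S = 895.6309 + 231.3889 = 1127.0 m

1127.0


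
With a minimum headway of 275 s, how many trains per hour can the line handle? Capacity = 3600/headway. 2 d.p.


Capacity = 3600 / headway
Capacity = 3600 / 275
Capacity = 13.09 trains/hour

13.09


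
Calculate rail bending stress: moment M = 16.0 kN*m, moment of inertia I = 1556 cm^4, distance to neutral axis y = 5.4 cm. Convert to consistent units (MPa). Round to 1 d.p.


Convert units:
M = 16.0 kN*m = 16000000 N*mm
y = 5.4 cm = 54 mm
I = 1556 cm^4 = 15560000 mm^4
sigma = 16000000 * 54 / 15560000
sigma = 55.5 MPa

55.5


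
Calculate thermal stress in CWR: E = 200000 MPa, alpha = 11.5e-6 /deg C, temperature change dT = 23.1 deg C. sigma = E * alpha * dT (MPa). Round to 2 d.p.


sigma = E * alpha * dT
sigma = 200000 * 11.5e-6 * 23.1
sigma = 2.3 * 23.1
sigma = 53.13 MPa

53.13


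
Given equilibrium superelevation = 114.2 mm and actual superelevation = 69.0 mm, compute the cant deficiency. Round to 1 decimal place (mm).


Cant deficiency = equilibrium cant - actual cant
CD = 114.2 - 69.0
CD = 45.2 mm

45.2


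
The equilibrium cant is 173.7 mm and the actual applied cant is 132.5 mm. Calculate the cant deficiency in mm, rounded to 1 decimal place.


Cant deficiency = equilibrium cant - actual cant
CD = 173.7 - 132.5
CD = 41.2 mm

41.2


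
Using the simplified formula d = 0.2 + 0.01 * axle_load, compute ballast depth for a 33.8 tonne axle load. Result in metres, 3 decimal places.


d = 0.2 + 0.01 * 33.8
d = 0.2 + 0.338
d = 0.538 m

0.538


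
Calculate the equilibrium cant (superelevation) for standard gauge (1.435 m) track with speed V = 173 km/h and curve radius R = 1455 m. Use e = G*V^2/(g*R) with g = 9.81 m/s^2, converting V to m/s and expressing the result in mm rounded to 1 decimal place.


Convert speed: V = 173 / 3.6 = 48.0556 m/s
Apply formula: e = 1.435 * 48.0556^2 / (9.81 * 1455)
e = 1.435 * 2309.3364 / 14273.55
e = 0.232171 m = 232.2 mm

232.2


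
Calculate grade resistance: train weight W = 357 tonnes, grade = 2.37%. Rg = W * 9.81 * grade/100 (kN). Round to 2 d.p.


Rg = W * 9.81 * grade / 100
Rg = 357 * 9.81 * 2.37 / 100
Rg = 3502.17 * 0.0237
Rg = 83.00 kN

83.00


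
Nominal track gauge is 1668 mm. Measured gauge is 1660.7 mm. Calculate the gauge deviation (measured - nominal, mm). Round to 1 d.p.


Deviation = measured - nominal
Deviation = 1660.7 - 1668
Deviation = -7.3 mm

-7.3


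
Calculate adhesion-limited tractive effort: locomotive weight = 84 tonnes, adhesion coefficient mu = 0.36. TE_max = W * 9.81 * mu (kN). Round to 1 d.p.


TE_max = W * g * mu
TE_max = 84 * 9.81 * 0.36
TE_max = 824.04 * 0.36
TE_max = 296.7 kN

296.7


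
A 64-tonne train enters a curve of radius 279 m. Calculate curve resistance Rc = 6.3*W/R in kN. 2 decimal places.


Rc = 6.3 * W / R
Rc = 6.3 * 64 / 279
Rc = 403.2 / 279
Rc = 1.45 kN

1.45
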